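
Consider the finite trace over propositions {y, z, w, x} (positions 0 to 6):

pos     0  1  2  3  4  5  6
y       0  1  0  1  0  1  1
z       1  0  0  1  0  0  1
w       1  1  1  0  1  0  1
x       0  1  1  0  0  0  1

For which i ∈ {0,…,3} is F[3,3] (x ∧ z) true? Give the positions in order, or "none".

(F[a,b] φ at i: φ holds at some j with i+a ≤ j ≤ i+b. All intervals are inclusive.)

3

Evaluate at each i in [0,3]:
  i=0: ✗ (none in [3,3])
  i=1: ✗ (none in [4,4])
  i=2: ✗ (none in [5,5])
  i=3: ✓ (witness j=6)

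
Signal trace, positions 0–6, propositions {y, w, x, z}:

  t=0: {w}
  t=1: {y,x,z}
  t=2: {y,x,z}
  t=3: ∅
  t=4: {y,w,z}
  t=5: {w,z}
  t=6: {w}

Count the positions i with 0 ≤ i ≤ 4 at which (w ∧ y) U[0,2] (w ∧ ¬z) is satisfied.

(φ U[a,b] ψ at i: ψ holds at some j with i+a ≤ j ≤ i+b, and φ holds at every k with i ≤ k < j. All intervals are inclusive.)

Evaluate at each i in [0,4]:
  i=0: ✓ (rhs at j=0)
  i=1: ✗ (no rhs in [1,3])
  i=2: ✗ (no rhs in [2,4])
  i=3: ✗ (no rhs in [3,5])
  i=4: ✗ (lhs fails at k=5 before rhs at j=6)
Positions where it holds: {0} → 1.

1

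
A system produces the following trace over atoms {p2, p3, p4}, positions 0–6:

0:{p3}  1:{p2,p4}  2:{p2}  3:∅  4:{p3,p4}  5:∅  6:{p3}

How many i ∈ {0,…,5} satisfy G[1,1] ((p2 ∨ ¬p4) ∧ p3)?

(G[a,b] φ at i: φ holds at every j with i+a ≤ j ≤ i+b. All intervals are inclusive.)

1

Evaluate at each i in [0,5]:
  i=0: ✗ (fails at j=1)
  i=1: ✗ (fails at j=2)
  i=2: ✗ (fails at j=3)
  i=3: ✗ (fails at j=4)
  i=4: ✗ (fails at j=5)
  i=5: ✓ (all of [6,6])
Positions where it holds: {5} → 1.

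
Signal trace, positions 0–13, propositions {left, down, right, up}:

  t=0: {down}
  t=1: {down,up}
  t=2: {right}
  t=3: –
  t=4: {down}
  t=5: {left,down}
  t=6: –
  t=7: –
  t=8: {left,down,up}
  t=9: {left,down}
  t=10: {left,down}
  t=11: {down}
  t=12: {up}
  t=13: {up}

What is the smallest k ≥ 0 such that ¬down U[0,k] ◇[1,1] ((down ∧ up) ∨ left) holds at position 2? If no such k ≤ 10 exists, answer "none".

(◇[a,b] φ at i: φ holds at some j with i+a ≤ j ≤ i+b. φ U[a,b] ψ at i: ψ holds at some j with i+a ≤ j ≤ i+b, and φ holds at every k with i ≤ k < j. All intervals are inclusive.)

Need earliest j ≥ 2 with ◇[1,1] ((down ∧ up) ∨ left), and ¬down at every k in [2,j-1].
  j=2: rhs fails.
  j=3: rhs fails.
  j=4: rhs holds; lhs holds on [2,3]. k = 2.

2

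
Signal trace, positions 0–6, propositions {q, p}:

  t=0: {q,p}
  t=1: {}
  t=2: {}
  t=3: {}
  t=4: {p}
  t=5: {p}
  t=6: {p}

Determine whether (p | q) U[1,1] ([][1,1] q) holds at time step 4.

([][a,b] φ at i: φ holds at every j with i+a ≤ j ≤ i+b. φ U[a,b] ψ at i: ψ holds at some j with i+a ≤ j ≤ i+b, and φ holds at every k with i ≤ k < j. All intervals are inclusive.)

Does not hold

Need some j in [5,5] with [][1,1] q, and (p | q) at every k in [4,j-1].
  j=5: [][1,1] q — fails at 6.
No j in the window works → until fails.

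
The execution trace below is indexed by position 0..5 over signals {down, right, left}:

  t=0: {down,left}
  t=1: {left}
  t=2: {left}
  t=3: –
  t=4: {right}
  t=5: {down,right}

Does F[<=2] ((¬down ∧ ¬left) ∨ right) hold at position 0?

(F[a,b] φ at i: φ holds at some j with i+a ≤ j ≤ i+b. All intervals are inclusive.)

Check ((¬down ∧ ¬left) ∨ right) at each j in [0,2]:
  j=0: false
  j=1: false
  j=2: false
No position in the window satisfies it → formula fails.

Does not hold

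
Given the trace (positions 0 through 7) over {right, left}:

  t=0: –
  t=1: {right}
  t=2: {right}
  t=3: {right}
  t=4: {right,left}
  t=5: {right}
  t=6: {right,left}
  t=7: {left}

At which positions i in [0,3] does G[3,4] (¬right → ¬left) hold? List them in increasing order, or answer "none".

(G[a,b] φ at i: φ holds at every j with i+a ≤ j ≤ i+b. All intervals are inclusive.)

Evaluate at each i in [0,3]:
  i=0: ✓ (all of [3,4])
  i=1: ✓ (all of [4,5])
  i=2: ✓ (all of [5,6])
  i=3: ✗ (fails at j=7)

0, 1, 2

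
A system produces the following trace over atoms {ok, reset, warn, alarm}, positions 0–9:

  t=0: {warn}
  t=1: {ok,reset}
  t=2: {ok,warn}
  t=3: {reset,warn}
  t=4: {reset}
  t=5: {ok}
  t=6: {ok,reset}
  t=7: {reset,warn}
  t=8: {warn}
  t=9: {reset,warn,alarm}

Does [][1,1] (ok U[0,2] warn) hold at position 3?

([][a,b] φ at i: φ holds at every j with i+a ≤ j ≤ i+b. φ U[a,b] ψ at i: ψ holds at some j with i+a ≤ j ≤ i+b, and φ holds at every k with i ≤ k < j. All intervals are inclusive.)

Does not hold

Check (ok U[0,2] warn) at every j in [4,4]:
  j=4: fails
Fails at j=4 → formula fails.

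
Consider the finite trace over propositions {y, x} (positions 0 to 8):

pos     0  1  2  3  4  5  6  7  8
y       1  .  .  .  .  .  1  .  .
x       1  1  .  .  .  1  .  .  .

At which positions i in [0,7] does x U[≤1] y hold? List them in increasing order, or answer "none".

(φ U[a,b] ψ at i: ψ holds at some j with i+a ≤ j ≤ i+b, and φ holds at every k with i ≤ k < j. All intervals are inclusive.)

0, 5, 6

Evaluate at each i in [0,7]:
  i=0: ✓ (rhs at j=0)
  i=1: ✗ (no rhs in [1,2])
  i=2: ✗ (no rhs in [2,3])
  i=3: ✗ (no rhs in [3,4])
  i=4: ✗ (no rhs in [4,5])
  i=5: ✓ (rhs at j=6; lhs holds on [5,5])
  i=6: ✓ (rhs at j=6)
  i=7: ✗ (no rhs in [7,8])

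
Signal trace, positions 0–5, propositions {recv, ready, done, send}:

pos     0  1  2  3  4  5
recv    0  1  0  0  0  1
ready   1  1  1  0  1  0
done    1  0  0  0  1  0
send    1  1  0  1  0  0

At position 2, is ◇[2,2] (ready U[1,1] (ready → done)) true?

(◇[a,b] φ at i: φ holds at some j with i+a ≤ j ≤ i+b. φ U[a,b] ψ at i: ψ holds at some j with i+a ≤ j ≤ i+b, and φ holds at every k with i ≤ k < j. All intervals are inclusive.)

Yes

Check (ready U[1,1] (ready → done)) at each j in [4,4]:
  j=4: holds
Found at j=4 → formula holds.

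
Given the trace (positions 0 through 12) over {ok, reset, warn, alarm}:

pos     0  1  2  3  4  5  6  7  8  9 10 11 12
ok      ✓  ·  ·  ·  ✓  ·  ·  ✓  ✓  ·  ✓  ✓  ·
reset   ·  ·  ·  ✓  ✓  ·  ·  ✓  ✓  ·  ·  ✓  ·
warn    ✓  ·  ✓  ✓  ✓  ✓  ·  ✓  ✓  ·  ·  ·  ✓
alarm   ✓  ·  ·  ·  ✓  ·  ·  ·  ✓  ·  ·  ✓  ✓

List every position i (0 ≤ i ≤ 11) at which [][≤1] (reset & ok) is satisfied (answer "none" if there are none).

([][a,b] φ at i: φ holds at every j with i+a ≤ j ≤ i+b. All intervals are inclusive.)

7

Evaluate at each i in [0,11]:
  i=0: ✗ (fails at j=0)
  i=1: ✗ (fails at j=1)
  i=2: ✗ (fails at j=2)
  i=3: ✗ (fails at j=3)
  i=4: ✗ (fails at j=5)
  i=5: ✗ (fails at j=5)
  i=6: ✗ (fails at j=6)
  i=7: ✓ (all of [7,8])
  i=8: ✗ (fails at j=9)
  i=9: ✗ (fails at j=9)
  i=10: ✗ (fails at j=10)
  i=11: ✗ (fails at j=12)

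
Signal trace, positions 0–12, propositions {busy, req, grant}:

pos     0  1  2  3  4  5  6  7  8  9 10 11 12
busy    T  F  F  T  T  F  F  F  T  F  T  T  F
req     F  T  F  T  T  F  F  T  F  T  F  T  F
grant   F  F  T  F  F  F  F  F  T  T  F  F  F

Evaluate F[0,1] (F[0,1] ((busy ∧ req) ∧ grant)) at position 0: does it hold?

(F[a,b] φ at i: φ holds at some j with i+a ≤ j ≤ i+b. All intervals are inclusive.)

False

Check F[0,1] ((busy ∧ req) ∧ grant) at each j in [0,1]:
  j=0: fails (none in [0,1])
  j=1: fails (none in [1,2])
No position in the window satisfies it → formula fails.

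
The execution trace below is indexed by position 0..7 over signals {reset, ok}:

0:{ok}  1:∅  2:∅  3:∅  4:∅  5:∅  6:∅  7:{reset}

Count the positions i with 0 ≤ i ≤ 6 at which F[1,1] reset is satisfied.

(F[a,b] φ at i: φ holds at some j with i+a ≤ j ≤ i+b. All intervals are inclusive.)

1

Evaluate at each i in [0,6]:
  i=0: ✗ (none in [1,1])
  i=1: ✗ (none in [2,2])
  i=2: ✗ (none in [3,3])
  i=3: ✗ (none in [4,4])
  i=4: ✗ (none in [5,5])
  i=5: ✗ (none in [6,6])
  i=6: ✓ (witness j=7)
Positions where it holds: {6} → 1.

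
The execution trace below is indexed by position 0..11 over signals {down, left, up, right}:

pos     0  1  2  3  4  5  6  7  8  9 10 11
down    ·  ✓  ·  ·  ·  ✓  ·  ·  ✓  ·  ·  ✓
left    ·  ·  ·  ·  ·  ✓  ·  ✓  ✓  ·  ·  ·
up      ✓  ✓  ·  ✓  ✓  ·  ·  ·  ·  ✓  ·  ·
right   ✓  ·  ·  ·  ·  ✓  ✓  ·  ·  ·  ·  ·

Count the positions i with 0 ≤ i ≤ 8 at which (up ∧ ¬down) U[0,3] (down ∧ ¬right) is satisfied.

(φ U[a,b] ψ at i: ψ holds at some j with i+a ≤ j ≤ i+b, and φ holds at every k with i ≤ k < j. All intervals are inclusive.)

3

Evaluate at each i in [0,8]:
  i=0: ✓ (rhs at j=1; lhs holds on [0,0])
  i=1: ✓ (rhs at j=1)
  i=2: ✗ (no rhs in [2,5])
  i=3: ✗ (no rhs in [3,6])
  i=4: ✗ (no rhs in [4,7])
  i=5: ✗ (lhs fails at k=5 before rhs at j=8)
  i=6: ✗ (lhs fails at k=6 before rhs at j=8)
  i=7: ✗ (lhs fails at k=7 before rhs at j=8)
  i=8: ✓ (rhs at j=8)
Positions where it holds: {0, 1, 8} → 3.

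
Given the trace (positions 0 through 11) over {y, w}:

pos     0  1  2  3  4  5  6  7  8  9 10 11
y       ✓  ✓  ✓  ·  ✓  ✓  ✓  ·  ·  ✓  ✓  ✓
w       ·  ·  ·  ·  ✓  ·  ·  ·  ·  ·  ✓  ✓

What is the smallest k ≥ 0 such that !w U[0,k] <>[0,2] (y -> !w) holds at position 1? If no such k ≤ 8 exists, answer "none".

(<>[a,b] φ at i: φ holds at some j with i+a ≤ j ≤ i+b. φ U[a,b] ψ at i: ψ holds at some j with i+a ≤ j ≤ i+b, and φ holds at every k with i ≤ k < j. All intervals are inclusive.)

0

Need earliest j ≥ 1 with <>[0,2] (y -> !w), and !w at every k in [1,j-1].
  j=1: rhs holds (empty prefix). k = 0.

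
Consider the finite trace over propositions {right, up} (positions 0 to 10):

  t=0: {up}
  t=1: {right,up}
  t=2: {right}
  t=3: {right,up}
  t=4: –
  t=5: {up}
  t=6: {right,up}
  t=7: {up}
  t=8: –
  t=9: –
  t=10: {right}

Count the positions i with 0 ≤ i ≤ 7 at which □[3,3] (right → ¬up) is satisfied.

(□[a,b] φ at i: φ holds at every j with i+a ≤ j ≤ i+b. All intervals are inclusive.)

Evaluate at each i in [0,7]:
  i=0: ✗ (fails at j=3)
  i=1: ✓ (all of [4,4])
  i=2: ✓ (all of [5,5])
  i=3: ✗ (fails at j=6)
  i=4: ✓ (all of [7,7])
  i=5: ✓ (all of [8,8])
  i=6: ✓ (all of [9,9])
  i=7: ✓ (all of [10,10])
Positions where it holds: {1, 2, 4, 5, 6, 7} → 6.

6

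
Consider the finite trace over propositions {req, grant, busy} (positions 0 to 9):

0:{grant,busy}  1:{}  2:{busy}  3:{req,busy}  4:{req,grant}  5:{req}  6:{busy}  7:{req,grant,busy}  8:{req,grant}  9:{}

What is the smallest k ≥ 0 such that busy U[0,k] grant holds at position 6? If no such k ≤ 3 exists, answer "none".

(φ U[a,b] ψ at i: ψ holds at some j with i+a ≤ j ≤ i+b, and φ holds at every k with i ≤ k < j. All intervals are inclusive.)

Need earliest j ≥ 6 with grant, and busy at every k in [6,j-1].
  j=6: rhs fails.
  j=7: rhs holds; lhs holds on [6,6]. k = 1.

1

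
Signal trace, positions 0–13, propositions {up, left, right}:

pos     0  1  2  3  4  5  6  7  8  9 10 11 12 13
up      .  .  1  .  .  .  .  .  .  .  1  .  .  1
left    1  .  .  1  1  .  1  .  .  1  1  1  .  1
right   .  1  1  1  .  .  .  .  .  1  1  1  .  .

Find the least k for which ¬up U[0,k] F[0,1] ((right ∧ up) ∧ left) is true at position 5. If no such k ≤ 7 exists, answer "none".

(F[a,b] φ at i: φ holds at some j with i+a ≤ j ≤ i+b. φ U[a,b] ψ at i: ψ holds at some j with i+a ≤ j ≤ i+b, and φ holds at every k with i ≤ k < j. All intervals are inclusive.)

Need earliest j ≥ 5 with F[0,1] ((right ∧ up) ∧ left), and ¬up at every k in [5,j-1].
  j=5: rhs fails.
  j=6: rhs fails.
  j=7: rhs fails.
  j=8: rhs fails.
  j=9: rhs holds; lhs holds on [5,8]. k = 4.

4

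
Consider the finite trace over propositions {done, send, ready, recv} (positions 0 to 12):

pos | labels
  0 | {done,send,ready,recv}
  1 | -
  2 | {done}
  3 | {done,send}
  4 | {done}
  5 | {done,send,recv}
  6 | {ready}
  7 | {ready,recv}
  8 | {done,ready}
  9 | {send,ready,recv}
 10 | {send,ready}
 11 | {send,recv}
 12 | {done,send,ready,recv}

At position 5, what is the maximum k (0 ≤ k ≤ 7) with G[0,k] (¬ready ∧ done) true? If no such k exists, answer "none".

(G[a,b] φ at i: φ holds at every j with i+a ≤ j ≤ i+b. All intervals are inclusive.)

0

(¬ready ∧ done) must hold from j=5 onward; find where it first fails.
  j=5: holds
  j=6: fails
Holds on [5,5], so largest k = 0.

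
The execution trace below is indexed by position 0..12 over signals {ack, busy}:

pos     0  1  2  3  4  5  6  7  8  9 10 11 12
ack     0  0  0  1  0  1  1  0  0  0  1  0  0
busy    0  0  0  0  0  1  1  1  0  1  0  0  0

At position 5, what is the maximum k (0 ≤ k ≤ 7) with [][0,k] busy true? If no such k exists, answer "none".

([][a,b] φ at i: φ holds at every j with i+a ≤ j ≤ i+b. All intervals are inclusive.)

busy must hold from j=5 onward; find where it first fails.
  j=5: holds
  j=6: holds
  j=7: holds
  j=8: fails
Holds on [5,7], so largest k = 2.

2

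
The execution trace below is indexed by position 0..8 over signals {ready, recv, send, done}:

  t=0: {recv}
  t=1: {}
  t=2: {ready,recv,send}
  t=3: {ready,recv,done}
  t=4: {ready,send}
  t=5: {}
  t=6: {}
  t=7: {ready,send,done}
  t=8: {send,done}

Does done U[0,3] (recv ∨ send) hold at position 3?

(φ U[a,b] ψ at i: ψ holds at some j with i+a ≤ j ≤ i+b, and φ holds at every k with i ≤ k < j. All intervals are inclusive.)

Yes

Need some j in [3,6] with (recv ∨ send), and done at every k in [3,j-1].
  j=3: (recv ∨ send) holds; no prefix to check → satisfied.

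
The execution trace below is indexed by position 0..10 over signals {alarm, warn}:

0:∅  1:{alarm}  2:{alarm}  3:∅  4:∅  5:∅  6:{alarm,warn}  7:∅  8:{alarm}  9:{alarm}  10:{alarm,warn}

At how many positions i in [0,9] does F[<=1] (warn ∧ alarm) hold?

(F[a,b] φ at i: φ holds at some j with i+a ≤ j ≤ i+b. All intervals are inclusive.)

3

Evaluate at each i in [0,9]:
  i=0: ✗ (none in [0,1])
  i=1: ✗ (none in [1,2])
  i=2: ✗ (none in [2,3])
  i=3: ✗ (none in [3,4])
  i=4: ✗ (none in [4,5])
  i=5: ✓ (witness j=6)
  i=6: ✓ (witness j=6)
  i=7: ✗ (none in [7,8])
  i=8: ✗ (none in [8,9])
  i=9: ✓ (witness j=10)
Positions where it holds: {5, 6, 9} → 3.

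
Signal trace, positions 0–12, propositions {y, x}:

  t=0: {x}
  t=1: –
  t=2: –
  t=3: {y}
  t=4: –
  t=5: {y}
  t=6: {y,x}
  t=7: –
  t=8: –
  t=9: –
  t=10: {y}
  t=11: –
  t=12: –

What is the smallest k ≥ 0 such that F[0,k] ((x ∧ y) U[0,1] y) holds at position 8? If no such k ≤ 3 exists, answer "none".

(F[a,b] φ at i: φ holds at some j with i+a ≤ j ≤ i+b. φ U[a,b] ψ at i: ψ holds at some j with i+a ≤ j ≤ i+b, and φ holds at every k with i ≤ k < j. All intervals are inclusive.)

2

Scan j = 8,9,… for ((x ∧ y) U[0,1] y):
  j=8: fails
  j=9: fails
  j=10: holds
First hit at j=10, so smallest k = 10-8 = 2.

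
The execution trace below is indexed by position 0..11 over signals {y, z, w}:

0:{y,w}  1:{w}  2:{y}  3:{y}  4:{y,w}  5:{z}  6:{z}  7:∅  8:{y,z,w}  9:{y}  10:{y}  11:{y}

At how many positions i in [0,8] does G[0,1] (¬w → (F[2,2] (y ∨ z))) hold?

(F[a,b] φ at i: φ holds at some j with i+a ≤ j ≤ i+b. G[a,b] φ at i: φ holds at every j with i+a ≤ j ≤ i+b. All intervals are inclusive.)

Evaluate at each i in [0,8]:
  i=0: ✓ (all of [0,1])
  i=1: ✓ (all of [1,2])
  i=2: ✓ (all of [2,3])
  i=3: ✓ (all of [3,4])
  i=4: ✗ (fails at j=5)
  i=5: ✗ (fails at j=5)
  i=6: ✓ (all of [6,7])
  i=7: ✓ (all of [7,8])
  i=8: ✓ (all of [8,9])
Positions where it holds: {0, 1, 2, 3, 6, 7, 8} → 7.

7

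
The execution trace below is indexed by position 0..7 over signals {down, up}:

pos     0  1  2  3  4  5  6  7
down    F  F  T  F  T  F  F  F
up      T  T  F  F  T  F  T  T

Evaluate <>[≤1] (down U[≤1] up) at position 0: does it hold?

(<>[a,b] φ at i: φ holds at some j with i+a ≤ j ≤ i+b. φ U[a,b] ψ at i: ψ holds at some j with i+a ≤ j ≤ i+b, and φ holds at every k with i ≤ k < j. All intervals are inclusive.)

Holds

Check (down U[≤1] up) at each j in [0,1]:
  j=0: holds
  j=1: holds
Found at j=0 → formula holds.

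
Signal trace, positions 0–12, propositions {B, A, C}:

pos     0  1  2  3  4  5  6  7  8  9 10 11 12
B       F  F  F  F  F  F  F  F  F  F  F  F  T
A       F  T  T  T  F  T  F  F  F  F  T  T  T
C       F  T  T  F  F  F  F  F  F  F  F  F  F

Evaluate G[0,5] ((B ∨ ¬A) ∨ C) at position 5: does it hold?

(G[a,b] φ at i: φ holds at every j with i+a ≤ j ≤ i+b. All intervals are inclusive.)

Check ((B ∨ ¬A) ∨ C) at every j in [5,10]:
  j=5: false
  j=6: true
  j=7: true
  j=8: true
  j=9: true
  j=10: false
Fails at j=5 → formula fails.

Does not hold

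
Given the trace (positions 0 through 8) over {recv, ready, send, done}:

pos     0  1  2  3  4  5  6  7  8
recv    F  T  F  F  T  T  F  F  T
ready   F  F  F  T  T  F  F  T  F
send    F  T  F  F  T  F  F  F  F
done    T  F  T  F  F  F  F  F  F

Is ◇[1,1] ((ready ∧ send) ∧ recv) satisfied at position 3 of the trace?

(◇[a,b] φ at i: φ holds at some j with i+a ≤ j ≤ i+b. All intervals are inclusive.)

Holds

Check ((ready ∧ send) ∧ recv) at each j in [4,4]:
  j=4: true
Found at j=4 → formula holds.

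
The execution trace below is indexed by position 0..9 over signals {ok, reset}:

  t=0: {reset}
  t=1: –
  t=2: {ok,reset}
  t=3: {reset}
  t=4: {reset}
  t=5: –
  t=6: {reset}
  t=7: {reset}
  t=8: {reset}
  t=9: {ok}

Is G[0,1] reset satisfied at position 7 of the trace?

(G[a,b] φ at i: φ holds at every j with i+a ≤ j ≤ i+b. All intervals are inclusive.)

Holds

Check reset at every j in [7,8]:
  j=7: true
  j=8: true
All positions satisfy it → formula holds.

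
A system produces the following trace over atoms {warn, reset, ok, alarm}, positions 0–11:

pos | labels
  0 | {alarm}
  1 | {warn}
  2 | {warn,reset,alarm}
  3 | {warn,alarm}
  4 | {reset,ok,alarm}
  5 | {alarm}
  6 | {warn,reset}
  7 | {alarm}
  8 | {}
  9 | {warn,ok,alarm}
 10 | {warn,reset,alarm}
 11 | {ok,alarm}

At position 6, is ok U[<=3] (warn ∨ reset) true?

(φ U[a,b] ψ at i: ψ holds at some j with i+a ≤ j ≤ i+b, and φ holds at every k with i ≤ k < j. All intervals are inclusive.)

True

Need some j in [6,9] with (warn ∨ reset), and ok at every k in [6,j-1].
  j=6: (warn ∨ reset) holds; no prefix to check → satisfied.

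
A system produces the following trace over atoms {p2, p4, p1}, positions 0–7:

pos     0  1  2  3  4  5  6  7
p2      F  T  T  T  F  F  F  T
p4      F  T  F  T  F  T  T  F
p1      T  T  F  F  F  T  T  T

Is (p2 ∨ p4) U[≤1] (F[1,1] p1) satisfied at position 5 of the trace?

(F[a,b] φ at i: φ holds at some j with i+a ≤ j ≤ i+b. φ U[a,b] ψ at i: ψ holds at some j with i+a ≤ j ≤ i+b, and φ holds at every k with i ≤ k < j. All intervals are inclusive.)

Need some j in [5,6] with F[1,1] p1, and (p2 ∨ p4) at every k in [5,j-1].
  j=5: F[1,1] p1 holds; no prefix to check → satisfied.

True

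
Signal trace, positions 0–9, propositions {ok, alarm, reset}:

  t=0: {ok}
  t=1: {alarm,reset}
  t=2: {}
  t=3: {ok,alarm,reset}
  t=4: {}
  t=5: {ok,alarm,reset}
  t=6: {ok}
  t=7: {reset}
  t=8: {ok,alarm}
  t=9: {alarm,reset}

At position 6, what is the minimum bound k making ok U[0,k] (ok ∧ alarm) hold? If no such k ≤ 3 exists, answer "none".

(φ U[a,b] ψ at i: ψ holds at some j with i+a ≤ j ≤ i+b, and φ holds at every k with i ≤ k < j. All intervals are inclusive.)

Need earliest j ≥ 6 with (ok ∧ alarm), and ok at every k in [6,j-1].
  j=6: rhs fails.
  j=7: rhs fails.
  j=8: rhs holds but lhs fails at k=7.
  j=9: rhs fails.
No witness within the range → none.

none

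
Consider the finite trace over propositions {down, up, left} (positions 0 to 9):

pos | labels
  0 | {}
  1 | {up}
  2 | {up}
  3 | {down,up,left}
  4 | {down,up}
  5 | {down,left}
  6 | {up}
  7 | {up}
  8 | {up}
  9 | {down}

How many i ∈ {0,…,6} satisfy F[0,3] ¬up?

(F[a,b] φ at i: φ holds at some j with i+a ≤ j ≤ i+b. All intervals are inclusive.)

6

Evaluate at each i in [0,6]:
  i=0: ✓ (witness j=0)
  i=1: ✗ (none in [1,4])
  i=2: ✓ (witness j=5)
  i=3: ✓ (witness j=5)
  i=4: ✓ (witness j=5)
  i=5: ✓ (witness j=5)
  i=6: ✓ (witness j=9)
Positions where it holds: {0, 2, 3, 4, 5, 6} → 6.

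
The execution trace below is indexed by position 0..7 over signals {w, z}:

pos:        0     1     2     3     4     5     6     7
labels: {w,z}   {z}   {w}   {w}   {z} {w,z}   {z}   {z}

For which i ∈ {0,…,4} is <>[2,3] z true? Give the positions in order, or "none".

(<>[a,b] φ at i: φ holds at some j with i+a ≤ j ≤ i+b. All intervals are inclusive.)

Evaluate at each i in [0,4]:
  i=0: ✗ (none in [2,3])
  i=1: ✓ (witness j=4)
  i=2: ✓ (witness j=4)
  i=3: ✓ (witness j=5)
  i=4: ✓ (witness j=6)

1, 2, 3, 4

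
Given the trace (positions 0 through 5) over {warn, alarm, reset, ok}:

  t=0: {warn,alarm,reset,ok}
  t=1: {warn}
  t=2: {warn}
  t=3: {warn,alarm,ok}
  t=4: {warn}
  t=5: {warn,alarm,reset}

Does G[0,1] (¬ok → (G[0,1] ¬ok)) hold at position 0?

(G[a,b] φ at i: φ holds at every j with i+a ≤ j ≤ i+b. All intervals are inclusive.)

True

Check (¬ok → (G[0,1] ¬ok)) at every j in [0,1]:
  j=0: antecedent false → ✓
  j=1: antecedent true; consequent holds on [1,2] → ✓
All positions satisfy it → formula holds.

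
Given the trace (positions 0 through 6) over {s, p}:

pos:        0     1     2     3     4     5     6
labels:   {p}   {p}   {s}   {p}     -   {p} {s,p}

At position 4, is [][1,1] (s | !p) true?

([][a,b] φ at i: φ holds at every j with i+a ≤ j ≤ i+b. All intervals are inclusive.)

Check (s | !p) at every j in [5,5]:
  j=5: false
Fails at j=5 → formula fails.

No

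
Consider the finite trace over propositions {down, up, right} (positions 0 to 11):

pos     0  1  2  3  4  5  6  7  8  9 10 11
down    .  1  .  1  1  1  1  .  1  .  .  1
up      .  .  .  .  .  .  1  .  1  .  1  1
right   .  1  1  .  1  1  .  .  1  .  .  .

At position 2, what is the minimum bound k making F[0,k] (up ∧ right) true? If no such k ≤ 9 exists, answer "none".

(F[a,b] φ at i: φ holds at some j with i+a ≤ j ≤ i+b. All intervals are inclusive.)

6

Scan j = 2,3,… for (up ∧ right):
  j=2: fails
  j=3: fails
  j=4: fails
  j=5: fails
  j=6: fails
  j=7: fails
  j=8: holds
First hit at j=8, so smallest k = 8-2 = 6.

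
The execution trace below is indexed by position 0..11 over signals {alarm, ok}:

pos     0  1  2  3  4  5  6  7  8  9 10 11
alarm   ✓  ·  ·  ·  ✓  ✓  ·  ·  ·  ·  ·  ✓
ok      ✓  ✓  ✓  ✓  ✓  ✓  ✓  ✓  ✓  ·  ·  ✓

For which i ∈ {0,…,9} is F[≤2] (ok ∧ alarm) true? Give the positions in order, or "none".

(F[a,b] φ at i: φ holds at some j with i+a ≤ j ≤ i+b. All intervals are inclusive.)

0, 2, 3, 4, 5, 9

Evaluate at each i in [0,9]:
  i=0: ✓ (witness j=0)
  i=1: ✗ (none in [1,3])
  i=2: ✓ (witness j=4)
  i=3: ✓ (witness j=4)
  i=4: ✓ (witness j=4)
  i=5: ✓ (witness j=5)
  i=6: ✗ (none in [6,8])
  i=7: ✗ (none in [7,9])
  i=8: ✗ (none in [8,10])
  i=9: ✓ (witness j=11)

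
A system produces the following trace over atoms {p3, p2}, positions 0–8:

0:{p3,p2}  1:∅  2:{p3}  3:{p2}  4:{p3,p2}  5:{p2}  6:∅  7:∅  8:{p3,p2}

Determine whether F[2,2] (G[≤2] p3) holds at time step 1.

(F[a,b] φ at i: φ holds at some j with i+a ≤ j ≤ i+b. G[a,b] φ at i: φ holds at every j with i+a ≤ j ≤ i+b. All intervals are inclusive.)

Check G[≤2] p3 at each j in [3,3]:
  j=3: fails at 3
No position in the window satisfies it → formula fails.

Does not hold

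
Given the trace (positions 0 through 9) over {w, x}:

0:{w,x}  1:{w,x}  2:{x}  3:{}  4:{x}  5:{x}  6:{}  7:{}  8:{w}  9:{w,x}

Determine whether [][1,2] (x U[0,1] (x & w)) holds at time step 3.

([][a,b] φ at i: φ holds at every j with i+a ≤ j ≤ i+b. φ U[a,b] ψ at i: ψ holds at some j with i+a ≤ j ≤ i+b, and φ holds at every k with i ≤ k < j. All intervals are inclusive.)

No

Check (x U[0,1] (x & w)) at every j in [4,5]:
  j=4: fails
  j=5: fails
Fails at j=4 → formula fails.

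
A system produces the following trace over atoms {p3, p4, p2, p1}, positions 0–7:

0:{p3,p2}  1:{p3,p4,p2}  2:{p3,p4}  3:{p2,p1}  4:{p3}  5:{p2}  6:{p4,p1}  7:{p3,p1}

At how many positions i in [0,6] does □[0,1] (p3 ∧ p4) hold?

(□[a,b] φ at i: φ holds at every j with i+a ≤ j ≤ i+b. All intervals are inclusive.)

Evaluate at each i in [0,6]:
  i=0: ✗ (fails at j=0)
  i=1: ✓ (all of [1,2])
  i=2: ✗ (fails at j=3)
  i=3: ✗ (fails at j=3)
  i=4: ✗ (fails at j=4)
  i=5: ✗ (fails at j=5)
  i=6: ✗ (fails at j=6)
Positions where it holds: {1} → 1.

1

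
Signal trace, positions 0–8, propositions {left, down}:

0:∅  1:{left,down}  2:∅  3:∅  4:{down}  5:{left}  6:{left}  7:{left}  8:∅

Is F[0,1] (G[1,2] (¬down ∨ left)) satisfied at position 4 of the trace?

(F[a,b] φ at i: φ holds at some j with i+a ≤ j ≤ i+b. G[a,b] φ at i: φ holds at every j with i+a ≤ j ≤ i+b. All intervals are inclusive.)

Yes

Check G[1,2] (¬down ∨ left) at each j in [4,5]:
  j=4: holds on [5,6]
  j=5: holds on [6,7]
Found at j=4 → formula holds.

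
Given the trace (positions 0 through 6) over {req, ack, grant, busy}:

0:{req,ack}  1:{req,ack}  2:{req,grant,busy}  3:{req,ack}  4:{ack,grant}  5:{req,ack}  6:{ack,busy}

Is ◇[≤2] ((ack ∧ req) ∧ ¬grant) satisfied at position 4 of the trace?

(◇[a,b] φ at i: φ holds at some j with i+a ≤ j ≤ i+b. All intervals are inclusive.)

Check ((ack ∧ req) ∧ ¬grant) at each j in [4,6]:
  j=4: false
  j=5: true
  j=6: false
Found at j=5 → formula holds.

Holds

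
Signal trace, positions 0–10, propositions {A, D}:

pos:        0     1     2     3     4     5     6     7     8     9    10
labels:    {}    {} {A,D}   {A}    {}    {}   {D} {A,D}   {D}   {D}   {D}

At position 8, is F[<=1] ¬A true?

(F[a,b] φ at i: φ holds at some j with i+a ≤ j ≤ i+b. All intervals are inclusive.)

Check ¬A at each j in [8,9]:
  j=8: true
  j=9: true
Found at j=8 → formula holds.

True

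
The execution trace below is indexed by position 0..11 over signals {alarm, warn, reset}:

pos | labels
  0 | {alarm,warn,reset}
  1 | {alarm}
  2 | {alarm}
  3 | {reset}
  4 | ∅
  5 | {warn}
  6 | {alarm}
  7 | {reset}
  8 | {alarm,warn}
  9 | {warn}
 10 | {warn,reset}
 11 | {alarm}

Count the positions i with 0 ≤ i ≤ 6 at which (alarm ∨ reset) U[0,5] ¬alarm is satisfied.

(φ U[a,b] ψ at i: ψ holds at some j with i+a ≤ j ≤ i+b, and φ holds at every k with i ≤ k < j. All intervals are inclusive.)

7

Evaluate at each i in [0,6]:
  i=0: ✓ (rhs at j=3; lhs holds on [0,2])
  i=1: ✓ (rhs at j=3; lhs holds on [1,2])
  i=2: ✓ (rhs at j=3; lhs holds on [2,2])
  i=3: ✓ (rhs at j=3)
  i=4: ✓ (rhs at j=4)
  i=5: ✓ (rhs at j=5)
  i=6: ✓ (rhs at j=7; lhs holds on [6,6])
Positions where it holds: {0, 1, 2, 3, 4, 5, 6} → 7.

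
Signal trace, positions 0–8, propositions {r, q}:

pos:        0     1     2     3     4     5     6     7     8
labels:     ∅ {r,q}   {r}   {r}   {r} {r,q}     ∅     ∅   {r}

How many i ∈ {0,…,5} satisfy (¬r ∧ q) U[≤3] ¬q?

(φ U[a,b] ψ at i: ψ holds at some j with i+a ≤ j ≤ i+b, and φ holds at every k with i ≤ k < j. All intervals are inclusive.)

Evaluate at each i in [0,5]:
  i=0: ✓ (rhs at j=0)
  i=1: ✗ (lhs fails at k=1 before rhs at j=2)
  i=2: ✓ (rhs at j=2)
  i=3: ✓ (rhs at j=3)
  i=4: ✓ (rhs at j=4)
  i=5: ✗ (lhs fails at k=5 before rhs at j=6)
Positions where it holds: {0, 2, 3, 4} → 4.

4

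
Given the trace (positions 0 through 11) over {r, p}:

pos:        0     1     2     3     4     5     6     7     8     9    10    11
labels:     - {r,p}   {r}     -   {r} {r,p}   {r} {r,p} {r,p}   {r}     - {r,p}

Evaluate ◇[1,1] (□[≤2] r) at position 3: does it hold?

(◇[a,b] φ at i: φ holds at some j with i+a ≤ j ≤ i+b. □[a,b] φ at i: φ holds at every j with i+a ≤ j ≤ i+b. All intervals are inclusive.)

True

Check □[≤2] r at each j in [4,4]:
  j=4: holds on [4,6]
Found at j=4 → formula holds.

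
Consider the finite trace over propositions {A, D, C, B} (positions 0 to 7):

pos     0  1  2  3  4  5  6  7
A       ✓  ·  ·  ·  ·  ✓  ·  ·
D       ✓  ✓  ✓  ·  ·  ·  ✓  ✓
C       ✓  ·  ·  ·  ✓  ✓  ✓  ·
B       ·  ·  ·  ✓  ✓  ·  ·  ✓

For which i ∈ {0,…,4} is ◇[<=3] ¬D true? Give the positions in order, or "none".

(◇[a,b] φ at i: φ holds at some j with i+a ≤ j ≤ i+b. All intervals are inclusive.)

0, 1, 2, 3, 4

Evaluate at each i in [0,4]:
  i=0: ✓ (witness j=3)
  i=1: ✓ (witness j=3)
  i=2: ✓ (witness j=3)
  i=3: ✓ (witness j=3)
  i=4: ✓ (witness j=4)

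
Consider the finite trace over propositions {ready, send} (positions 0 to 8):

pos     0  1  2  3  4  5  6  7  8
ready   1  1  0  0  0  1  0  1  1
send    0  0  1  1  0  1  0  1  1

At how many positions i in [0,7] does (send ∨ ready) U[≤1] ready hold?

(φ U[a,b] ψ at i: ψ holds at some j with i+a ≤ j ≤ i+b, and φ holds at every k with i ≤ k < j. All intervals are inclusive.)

4

Evaluate at each i in [0,7]:
  i=0: ✓ (rhs at j=0)
  i=1: ✓ (rhs at j=1)
  i=2: ✗ (no rhs in [2,3])
  i=3: ✗ (no rhs in [3,4])
  i=4: ✗ (lhs fails at k=4 before rhs at j=5)
  i=5: ✓ (rhs at j=5)
  i=6: ✗ (lhs fails at k=6 before rhs at j=7)
  i=7: ✓ (rhs at j=7)
Positions where it holds: {0, 1, 5, 7} → 4.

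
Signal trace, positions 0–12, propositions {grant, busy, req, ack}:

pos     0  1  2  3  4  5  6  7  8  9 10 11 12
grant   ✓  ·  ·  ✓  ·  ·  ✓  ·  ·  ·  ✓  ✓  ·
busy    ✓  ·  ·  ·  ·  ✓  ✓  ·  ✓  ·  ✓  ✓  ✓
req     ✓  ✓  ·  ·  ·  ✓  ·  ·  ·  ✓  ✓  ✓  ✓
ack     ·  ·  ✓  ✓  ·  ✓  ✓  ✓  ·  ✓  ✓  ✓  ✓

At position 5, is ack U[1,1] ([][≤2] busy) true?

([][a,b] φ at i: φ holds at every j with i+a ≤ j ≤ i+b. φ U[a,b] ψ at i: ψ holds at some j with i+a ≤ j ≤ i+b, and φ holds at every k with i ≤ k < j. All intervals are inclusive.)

False

Need some j in [6,6] with [][≤2] busy, and ack at every k in [5,j-1].
  j=6: [][≤2] busy — fails at 7.
No j in the window works → until fails.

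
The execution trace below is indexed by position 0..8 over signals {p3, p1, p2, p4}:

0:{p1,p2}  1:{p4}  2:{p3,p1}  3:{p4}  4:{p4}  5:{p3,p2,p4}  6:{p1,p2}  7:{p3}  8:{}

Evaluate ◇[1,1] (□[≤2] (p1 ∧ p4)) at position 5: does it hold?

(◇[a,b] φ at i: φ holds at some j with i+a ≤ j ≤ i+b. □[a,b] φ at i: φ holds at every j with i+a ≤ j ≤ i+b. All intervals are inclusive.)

Does not hold

Check □[≤2] (p1 ∧ p4) at each j in [6,6]:
  j=6: fails at 6
No position in the window satisfies it → formula fails.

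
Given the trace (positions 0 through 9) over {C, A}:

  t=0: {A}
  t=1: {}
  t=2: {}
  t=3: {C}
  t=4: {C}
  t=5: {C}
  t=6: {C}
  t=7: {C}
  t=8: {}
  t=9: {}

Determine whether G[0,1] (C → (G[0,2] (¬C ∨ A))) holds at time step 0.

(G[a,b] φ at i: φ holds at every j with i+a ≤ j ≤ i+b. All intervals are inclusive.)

Holds

Check (C → (G[0,2] (¬C ∨ A))) at every j in [0,1]:
  j=0: antecedent false → ✓
  j=1: antecedent false → ✓
All positions satisfy it → formula holds.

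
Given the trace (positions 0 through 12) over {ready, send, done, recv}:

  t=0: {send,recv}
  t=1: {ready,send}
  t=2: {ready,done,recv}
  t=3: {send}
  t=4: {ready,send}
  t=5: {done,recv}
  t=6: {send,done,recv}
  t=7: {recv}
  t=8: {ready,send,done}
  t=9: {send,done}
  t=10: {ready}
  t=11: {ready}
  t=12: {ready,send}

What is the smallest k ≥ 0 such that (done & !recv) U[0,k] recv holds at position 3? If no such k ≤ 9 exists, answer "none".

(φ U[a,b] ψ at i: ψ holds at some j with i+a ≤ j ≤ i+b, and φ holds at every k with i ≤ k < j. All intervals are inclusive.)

Need earliest j ≥ 3 with recv, and (done & !recv) at every k in [3,j-1].
  j=3: rhs fails.
  j=4: rhs fails.
  j=5: rhs holds but lhs fails at k=3.
  j=6: rhs holds but lhs fails at k=3.
  j=7: rhs holds but lhs fails at k=3.
  j=8: rhs fails.
  j=9: rhs fails.
  j=10: rhs fails.
  j=11: rhs fails.
  j=12: rhs fails.
No witness within the range → none.

none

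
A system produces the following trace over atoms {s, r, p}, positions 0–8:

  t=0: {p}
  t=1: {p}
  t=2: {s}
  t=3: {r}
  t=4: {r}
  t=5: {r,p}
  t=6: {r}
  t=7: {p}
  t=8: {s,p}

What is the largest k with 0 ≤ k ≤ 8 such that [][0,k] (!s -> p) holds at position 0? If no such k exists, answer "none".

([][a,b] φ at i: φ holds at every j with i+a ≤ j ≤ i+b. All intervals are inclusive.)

2

(!s -> p) must hold from j=0 onward; find where it first fails.
  j=0: holds
  j=1: holds
  j=2: holds
  j=3: fails
Holds on [0,2], so largest k = 2.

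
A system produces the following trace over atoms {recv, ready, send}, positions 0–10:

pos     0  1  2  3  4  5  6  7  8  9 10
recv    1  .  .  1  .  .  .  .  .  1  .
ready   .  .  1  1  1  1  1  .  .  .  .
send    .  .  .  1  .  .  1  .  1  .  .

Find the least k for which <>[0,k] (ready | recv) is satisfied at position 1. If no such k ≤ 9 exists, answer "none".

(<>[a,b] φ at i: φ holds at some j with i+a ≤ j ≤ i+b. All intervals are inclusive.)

1

Scan j = 1,2,… for (ready | recv):
  j=1: fails
  j=2: holds
First hit at j=2, so smallest k = 2-1 = 1.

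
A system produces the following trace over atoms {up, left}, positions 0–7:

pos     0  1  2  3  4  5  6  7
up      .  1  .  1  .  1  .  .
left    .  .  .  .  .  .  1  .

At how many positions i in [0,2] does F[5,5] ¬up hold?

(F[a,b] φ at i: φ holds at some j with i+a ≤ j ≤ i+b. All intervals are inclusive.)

Evaluate at each i in [0,2]:
  i=0: ✗ (none in [5,5])
  i=1: ✓ (witness j=6)
  i=2: ✓ (witness j=7)
Positions where it holds: {1, 2} → 2.

2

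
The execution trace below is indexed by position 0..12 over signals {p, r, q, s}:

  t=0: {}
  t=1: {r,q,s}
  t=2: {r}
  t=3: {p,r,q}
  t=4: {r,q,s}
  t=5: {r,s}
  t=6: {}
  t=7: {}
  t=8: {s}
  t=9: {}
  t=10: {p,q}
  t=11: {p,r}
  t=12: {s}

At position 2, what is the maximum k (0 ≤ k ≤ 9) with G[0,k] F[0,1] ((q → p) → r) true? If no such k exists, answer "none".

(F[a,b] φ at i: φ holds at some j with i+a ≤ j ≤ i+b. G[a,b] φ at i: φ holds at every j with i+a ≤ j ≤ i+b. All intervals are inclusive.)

F[0,1] ((q → p) → r) must hold from j=2 onward; find where it first fails.
  j=2: holds
  j=3: holds
  j=4: holds
  j=5: holds
  j=6: fails
Holds on [2,5], so largest k = 3.

3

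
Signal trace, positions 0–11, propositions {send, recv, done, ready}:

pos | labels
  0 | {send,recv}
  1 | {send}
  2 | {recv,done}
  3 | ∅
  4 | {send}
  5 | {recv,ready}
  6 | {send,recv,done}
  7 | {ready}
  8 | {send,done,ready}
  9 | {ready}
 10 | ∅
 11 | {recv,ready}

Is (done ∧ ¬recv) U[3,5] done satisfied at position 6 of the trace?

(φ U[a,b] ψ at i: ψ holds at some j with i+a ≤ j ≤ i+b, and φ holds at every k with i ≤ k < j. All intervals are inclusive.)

False

Need some j in [9,11] with done, and (done ∧ ¬recv) at every k in [6,j-1].
  j=9: done false.
  j=10: done false.
  j=11: done false.
No j in the window works → until fails.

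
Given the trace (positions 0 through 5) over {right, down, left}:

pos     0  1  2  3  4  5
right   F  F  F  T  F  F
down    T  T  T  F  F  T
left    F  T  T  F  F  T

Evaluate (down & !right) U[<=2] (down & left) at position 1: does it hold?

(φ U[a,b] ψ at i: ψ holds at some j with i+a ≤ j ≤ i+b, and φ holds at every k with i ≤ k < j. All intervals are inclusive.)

True

Need some j in [1,3] with (down & left), and (down & !right) at every k in [1,j-1].
  j=1: (down & left) holds; no prefix to check → satisfied.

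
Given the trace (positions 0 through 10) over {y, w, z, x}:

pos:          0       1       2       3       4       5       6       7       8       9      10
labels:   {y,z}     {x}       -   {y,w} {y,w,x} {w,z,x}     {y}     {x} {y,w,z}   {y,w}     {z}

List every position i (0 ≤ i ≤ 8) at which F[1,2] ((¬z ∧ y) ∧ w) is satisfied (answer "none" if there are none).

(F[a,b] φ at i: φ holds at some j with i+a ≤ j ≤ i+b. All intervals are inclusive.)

Evaluate at each i in [0,8]:
  i=0: ✗ (none in [1,2])
  i=1: ✓ (witness j=3)
  i=2: ✓ (witness j=3)
  i=3: ✓ (witness j=4)
  i=4: ✗ (none in [5,6])
  i=5: ✗ (none in [6,7])
  i=6: ✗ (none in [7,8])
  i=7: ✓ (witness j=9)
  i=8: ✓ (witness j=9)

1, 2, 3, 7, 8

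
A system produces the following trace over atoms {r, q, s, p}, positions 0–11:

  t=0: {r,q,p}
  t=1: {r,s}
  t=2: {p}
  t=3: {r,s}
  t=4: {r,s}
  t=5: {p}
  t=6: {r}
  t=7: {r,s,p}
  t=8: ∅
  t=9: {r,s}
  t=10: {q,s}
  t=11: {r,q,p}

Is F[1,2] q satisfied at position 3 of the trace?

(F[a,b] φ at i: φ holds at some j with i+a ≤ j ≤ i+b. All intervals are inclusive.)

False

Check q at each j in [4,5]:
  j=4: false
  j=5: false
No position in the window satisfies it → formula fails.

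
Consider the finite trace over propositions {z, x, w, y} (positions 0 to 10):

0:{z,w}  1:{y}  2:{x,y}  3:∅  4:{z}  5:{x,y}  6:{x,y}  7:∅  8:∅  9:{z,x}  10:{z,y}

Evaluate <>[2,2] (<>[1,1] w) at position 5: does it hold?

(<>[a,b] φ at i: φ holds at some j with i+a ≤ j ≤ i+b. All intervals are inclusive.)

Does not hold

Check <>[1,1] w at each j in [7,7]:
  j=7: fails (none in [8,8])
No position in the window satisfies it → formula fails.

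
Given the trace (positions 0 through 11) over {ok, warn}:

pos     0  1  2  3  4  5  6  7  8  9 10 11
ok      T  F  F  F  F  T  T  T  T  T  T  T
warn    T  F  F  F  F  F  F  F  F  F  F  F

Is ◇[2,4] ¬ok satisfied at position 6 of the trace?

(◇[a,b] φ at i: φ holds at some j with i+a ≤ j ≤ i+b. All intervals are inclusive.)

No

Check ¬ok at each j in [8,10]:
  j=8: false
  j=9: false
  j=10: false
No position in the window satisfies it → formula fails.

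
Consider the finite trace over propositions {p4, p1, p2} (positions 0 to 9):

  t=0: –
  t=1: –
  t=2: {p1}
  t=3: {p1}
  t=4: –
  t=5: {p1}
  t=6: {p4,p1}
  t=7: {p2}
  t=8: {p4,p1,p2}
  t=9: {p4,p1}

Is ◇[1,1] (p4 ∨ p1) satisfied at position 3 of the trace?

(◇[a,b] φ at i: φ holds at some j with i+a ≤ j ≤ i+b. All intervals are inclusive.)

Does not hold

Check (p4 ∨ p1) at each j in [4,4]:
  j=4: false
No position in the window satisfies it → formula fails.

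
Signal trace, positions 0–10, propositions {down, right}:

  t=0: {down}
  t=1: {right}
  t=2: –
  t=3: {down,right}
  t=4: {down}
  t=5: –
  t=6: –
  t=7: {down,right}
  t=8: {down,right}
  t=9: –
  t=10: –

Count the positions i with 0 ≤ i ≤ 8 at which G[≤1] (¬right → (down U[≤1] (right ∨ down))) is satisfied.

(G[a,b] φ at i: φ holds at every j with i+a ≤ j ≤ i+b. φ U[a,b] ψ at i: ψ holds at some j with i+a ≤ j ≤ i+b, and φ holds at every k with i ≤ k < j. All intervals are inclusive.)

Evaluate at each i in [0,8]:
  i=0: ✓ (all of [0,1])
  i=1: ✗ (fails at j=2)
  i=2: ✗ (fails at j=2)
  i=3: ✓ (all of [3,4])
  i=4: ✗ (fails at j=5)
  i=5: ✗ (fails at j=5)
  i=6: ✗ (fails at j=6)
  i=7: ✓ (all of [7,8])
  i=8: ✗ (fails at j=9)
Positions where it holds: {0, 3, 7} → 3.

3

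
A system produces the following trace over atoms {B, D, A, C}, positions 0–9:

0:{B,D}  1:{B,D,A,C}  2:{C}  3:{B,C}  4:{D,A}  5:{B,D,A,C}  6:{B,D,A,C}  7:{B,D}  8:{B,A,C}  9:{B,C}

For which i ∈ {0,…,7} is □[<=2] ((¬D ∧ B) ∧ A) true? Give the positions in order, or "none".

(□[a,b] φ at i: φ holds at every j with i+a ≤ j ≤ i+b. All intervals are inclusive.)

Evaluate at each i in [0,7]:
  i=0: ✗ (fails at j=0)
  i=1: ✗ (fails at j=1)
  i=2: ✗ (fails at j=2)
  i=3: ✗ (fails at j=3)
  i=4: ✗ (fails at j=4)
  i=5: ✗ (fails at j=5)
  i=6: ✗ (fails at j=6)
  i=7: ✗ (fails at j=7)

none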